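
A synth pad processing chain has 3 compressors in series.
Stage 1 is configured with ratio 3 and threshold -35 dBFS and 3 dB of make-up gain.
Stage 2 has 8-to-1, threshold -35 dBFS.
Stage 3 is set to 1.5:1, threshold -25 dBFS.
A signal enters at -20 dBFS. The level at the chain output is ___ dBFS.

Stage 1: -20 dBFS is 15 dB over -35 dBFS; at 3:1 that becomes 5 dB over, giving -30 dBFS; +3 dB make-up → -27 dBFS.
Stage 2: overshoot 8 dB → 8/8 = 1 dB → -34 dBFS.
Stage 3: -34 dBFS ≤ -25 dBFS, so stage 3 doesn't engage; output -34 dBFS.

-34 dBFS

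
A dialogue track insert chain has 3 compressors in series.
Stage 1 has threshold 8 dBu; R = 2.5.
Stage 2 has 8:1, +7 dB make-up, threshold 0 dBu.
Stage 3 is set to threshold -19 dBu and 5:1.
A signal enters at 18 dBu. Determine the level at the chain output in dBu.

-13.5 dBu

Stage 1: overshoot 10 dB → 10/2.5 = 4 dB → 12 dBu.
Stage 2: 12 dBu is 12 dB over 0 dBu; at 8:1 that becomes 1.5 dB over, giving 1.5 dBu; +7 dB make-up → 8.5 dBu.
Stage 3: 27.5 dB above -19 dBu, reduced 5:1 to 5.5 dB above → -13.5 dBu.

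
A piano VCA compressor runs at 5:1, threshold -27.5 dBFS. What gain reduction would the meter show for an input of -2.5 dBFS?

20 dB

-2.5 dBFS exceeds the threshold by 25 dB.
A 5:1 ratio leaves 5 dB of that excess.
Gain reduction = 25 − 5 = 20 dB.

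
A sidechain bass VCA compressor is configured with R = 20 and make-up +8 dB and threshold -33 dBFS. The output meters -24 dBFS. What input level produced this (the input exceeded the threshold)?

Before make-up, the level was -24 − 8 = -32 dBFS.
The compressed level sits -32 − (-33) = 1 dB over threshold.
Input overshoot = R × output overshoot = 20 dB → input = -33 + 20 = -13 dBFS.

-13 dBFS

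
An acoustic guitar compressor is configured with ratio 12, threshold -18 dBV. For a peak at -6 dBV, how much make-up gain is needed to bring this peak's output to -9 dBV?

The peak compresses to -18 + 12/12 = -17 dBV.
To reach -9 dBV requires -9 − (-17) = 8 dB of make-up.

8 dB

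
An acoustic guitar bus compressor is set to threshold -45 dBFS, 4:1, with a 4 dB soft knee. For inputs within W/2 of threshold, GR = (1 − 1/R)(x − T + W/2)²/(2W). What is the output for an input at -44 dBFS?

-44.84375 dBFS

x − T + W/2 = -44 − (-45) + 2 = 3.
GR = (1 − 1/4) × 3² / 8 = 0.75 × 9 / 8 = 0.84375 dB.
Output = -44 − 0.84375 = -44.84375 dBFS.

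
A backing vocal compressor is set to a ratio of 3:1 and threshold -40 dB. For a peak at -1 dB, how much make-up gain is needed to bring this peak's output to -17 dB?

Without make-up, output = threshold + overshoot/3 = -40 + 13 = -27 dB.
Gap to target: 10 dB.

10 dB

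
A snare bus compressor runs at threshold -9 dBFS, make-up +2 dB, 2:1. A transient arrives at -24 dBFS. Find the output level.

-22 dBFS

-24 dBFS is 15 dB below the -9 dBFS threshold, so no gain reduction is applied.
Make-up gain adds 2 dB: -24 + 2 = -22 dBFS.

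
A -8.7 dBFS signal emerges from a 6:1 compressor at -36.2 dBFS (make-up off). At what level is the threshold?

-41.7 dBFS

Input is 33 dB above T (since output overshoot × R = input overshoot: (-36.2 − T)·6 = -8.7 − T gives T = -41.7 dBFS).
Check: -41.7 + (-8.7 − (-41.7))/6 = -41.7 + 5.5 = -36.2 dBFS. ✓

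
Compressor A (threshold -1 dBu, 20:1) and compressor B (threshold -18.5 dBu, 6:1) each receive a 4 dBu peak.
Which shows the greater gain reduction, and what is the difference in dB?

B, by 14 dB

A: GR = 5 − 5/20 = 4.75 dB.
B: GR = 22.5 − 22.5/6 = 18.75 dB.
B applies 14 dB more gain reduction.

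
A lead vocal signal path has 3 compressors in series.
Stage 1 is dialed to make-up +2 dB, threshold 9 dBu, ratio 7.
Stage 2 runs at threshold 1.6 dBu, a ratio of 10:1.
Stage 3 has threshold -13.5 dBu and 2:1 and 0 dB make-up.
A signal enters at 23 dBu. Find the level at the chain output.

-5.38 dBu

Stage 1: 14 dB above 9 dBu, reduced 7:1 to 2 dB above → 11 dBu; +2 dB make-up → 13 dBu.
Stage 2: 11.4 dB above 1.6 dBu, reduced 10:1 to 1.14 dB above → 2.74 dBu.
Stage 3: 2.74 dBu is 16.24 dB over -13.5 dBu; at 2:1 that becomes 8.12 dB over, giving -5.38 dBu.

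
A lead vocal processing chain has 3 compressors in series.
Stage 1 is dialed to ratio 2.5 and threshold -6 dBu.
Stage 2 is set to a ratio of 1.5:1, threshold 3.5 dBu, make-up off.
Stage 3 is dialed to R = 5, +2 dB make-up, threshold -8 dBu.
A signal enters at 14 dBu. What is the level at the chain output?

Stage 1: 20 dB above -6 dBu, reduced 2.5:1 to 8 dB above → 2 dBu.
Stage 2: 2 dBu is at or below the 3.5 dBu threshold — no compression; output 2 dBu.
Stage 3: 10 dB above -8 dBu, reduced 5:1 to 2 dB above → -6 dBu; +2 dB make-up → -4 dBu.

-4 dBu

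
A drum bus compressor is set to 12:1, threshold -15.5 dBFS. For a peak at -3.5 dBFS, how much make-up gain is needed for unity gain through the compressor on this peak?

Without make-up, output = threshold + overshoot/12 = -15.5 + 1 = -14.5 dBFS.
Gap to target: 11 dB.

11 dB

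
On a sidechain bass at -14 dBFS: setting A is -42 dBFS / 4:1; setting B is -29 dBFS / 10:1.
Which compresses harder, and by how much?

A: overshoot 28 dB → output overshoot 7 dB → GR 21 dB.
B: overshoot 15 dB → output overshoot 1.5 dB → GR 13.5 dB.
A reduces 7.5 dB more.

A, by 7.5 dB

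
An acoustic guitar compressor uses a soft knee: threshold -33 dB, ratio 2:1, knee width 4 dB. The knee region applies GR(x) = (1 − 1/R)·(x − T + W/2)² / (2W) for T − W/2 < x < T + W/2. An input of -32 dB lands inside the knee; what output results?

-32.5625 dB

x − T + W/2 = -32 − (-33) + 2 = 3.
GR = (1 − 1/2) × 3² / 8 = 0.5 × 9 / 8 = 0.5625 dB.
Output = -32 − 0.5625 = -32.5625 dB.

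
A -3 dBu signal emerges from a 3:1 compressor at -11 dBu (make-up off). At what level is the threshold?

-15 dBu

Input is 12 dB above T (since output overshoot × R = input overshoot: (-11 − T)·3 = -3 − T gives T = -15 dBu).
Check: -15 + (-3 − (-15))/3 = -15 + 4 = -11 dBu. ✓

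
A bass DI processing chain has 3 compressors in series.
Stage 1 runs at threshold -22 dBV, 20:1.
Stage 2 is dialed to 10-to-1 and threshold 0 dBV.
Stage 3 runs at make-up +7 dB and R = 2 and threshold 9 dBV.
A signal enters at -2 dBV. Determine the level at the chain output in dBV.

-14 dBV

Stage 1: 20 dB above -22 dBV, reduced 20:1 to 1 dB above → -21 dBV.
Stage 2: -21 dBV is at or below the 0 dBV threshold — no compression; output -21 dBV.
Stage 3: -21 dBV ≤ 9 dBV, so stage 3 doesn't engage; make-up brings it to -14 dBV.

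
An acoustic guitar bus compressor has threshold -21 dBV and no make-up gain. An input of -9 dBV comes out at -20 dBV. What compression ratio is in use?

Input overshoot = -9 − (-21) = 12 dB; output overshoot = -20 − (-21) = 1 dB.
Ratio = 12 / 1 = 12.

12:1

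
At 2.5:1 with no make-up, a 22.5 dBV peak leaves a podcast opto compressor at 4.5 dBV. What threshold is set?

-7.5 dBV

Let T be the threshold. Output overshoot = (input overshoot)/R, so 4.5 − T = (22.5 − T)/2.5.
2.5·(4.5 − T) = 22.5 − T → 1.5·T = 11.25 − 22.5 = -11.25.
T = -11.25/1.5 = -7.5 dBV.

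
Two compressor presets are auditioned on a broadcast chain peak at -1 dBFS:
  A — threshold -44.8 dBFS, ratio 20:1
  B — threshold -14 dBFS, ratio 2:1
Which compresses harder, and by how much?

A, by 35.11 dB

A: GR = 43.8 − 43.8/20 = 41.61 dB.
B: GR = 13 − 13/2 = 6.5 dB.
Difference: 35.11 dB in favour of A.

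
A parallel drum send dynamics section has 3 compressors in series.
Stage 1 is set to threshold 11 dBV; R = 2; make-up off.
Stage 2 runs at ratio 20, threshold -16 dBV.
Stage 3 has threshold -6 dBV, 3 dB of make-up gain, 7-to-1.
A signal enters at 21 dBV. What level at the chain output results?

-11.4 dBV

Stage 1: 21 dBV is 10 dB over 11 dBV; at 2:1 that becomes 5 dB over, giving 16 dBV.
Stage 2: overshoot 32 dB → 32/20 = 1.6 dB → -14.4 dBV.
Stage 3: below threshold (-14.4 ≤ -6); passes unchanged; make-up brings it to -11.4 dBV.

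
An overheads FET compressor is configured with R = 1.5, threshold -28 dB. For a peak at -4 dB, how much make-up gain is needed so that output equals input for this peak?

8 dB

Without make-up, output = threshold + overshoot/1.5 = -28 + 16 = -12 dB.
Gap to target: 8 dB.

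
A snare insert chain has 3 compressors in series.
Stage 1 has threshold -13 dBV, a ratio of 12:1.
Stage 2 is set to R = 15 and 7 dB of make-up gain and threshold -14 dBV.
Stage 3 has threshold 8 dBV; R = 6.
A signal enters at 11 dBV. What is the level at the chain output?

Stage 1: overshoot 24 dB → 24/12 = 2 dB → -11 dBV.
Stage 2: 3 dB above -14 dBV, reduced 15:1 to 0.2 dB above → -13.8 dBV; +7 dB make-up → -6.8 dBV.
Stage 3: -6.8 dBV ≤ 8 dBV, so stage 3 doesn't engage; output -6.8 dBV.

-6.8 dBV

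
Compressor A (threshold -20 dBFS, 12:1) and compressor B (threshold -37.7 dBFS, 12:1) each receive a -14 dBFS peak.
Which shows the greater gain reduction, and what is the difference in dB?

B, by 16.225 dB

A: overshoot 6 dB → output overshoot 0.5 dB → GR 5.5 dB.
B: overshoot 23.7 dB → output overshoot 1.975 dB → GR 21.725 dB.
B reduces 16.225 dB more.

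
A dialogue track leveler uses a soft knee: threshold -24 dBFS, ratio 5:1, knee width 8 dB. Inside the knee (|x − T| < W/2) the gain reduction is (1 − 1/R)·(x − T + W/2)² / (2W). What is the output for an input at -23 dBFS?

x − T + W/2 = -23 − (-24) + 4 = 5.
GR = (1 − 1/5) × 5² / 16 = 0.8 × 25 / 16 = 1.25 dB.
Output = -23 − 1.25 = -24.25 dBFS.

-24.25 dBFS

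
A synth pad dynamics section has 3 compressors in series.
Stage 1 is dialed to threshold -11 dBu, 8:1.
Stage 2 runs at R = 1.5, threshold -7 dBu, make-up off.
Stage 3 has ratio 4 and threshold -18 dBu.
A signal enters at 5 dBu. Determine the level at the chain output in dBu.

Stage 1: 5 dBu is 16 dB over -11 dBu; at 8:1 that becomes 2 dB over, giving -9 dBu.
Stage 2: -9 dBu ≤ -7 dBu, so stage 2 doesn't engage; output -9 dBu.
Stage 3: -9 dBu is 9 dB over -18 dBu; at 4:1 that becomes 2.25 dB over, giving -15.75 dBu.

-15.75 dBu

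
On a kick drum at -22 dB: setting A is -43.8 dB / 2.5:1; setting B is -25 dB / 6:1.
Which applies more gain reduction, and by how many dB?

A: 21.8 dB over, compressed to 8.72 dB over, so 13.08 dB of GR.
B: 3 dB over, compressed to 0.5 dB over, so 2.5 dB of GR.
A applies 10.58 dB more gain reduction.

A, by 10.58 dB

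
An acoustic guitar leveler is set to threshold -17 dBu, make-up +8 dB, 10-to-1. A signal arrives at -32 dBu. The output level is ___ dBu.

-24 dBu

-32 dBu is 15 dB below the -17 dBu threshold, so no gain reduction is applied.
Make-up gain adds 8 dB: -32 + 8 = -24 dBu.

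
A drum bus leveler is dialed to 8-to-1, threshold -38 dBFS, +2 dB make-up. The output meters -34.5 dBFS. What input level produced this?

-26 dBFS

Before make-up, the level was -34.5 − 2 = -36.5 dBFS.
That's 1.5 dB above the -38 dBFS threshold.
Undo the ratio: input overshoot = 1.5 × 8 = 12 dB, giving input = -26 dBFS.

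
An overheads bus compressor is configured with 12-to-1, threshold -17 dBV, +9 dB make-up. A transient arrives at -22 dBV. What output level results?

-13 dBV

-22 dBV is 5 dB below the -17 dBV threshold, so no gain reduction is applied.
Make-up gain adds 9 dB: -22 + 9 = -13 dBV.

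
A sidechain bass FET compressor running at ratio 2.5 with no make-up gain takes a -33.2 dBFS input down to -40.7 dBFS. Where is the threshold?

Gain reduction = -33.2 − (-40.7) = 7.5 dB; output overshoot = GR / (R − 1) = 7.5 / 1.5 = 5 dB.
Threshold = output − output overshoot = -40.7 − 5 = -45.7 dBFS.

-45.7 dBFS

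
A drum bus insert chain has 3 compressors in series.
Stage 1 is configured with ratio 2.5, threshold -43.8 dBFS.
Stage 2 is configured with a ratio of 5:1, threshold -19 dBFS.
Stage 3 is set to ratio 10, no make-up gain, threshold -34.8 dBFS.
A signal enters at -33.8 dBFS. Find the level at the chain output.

-39.8 dBFS

Stage 1: 10 dB above -43.8 dBFS, reduced 2.5:1 to 4 dB above → -39.8 dBFS.
Stage 2: -39.8 dBFS is at or below the -19 dBFS threshold — no compression; output -39.8 dBFS.
Stage 3: below threshold (-39.8 ≤ -34.8); passes unchanged; output -39.8 dBFS.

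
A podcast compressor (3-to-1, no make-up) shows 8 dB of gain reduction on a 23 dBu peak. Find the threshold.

Input is 12 dB above T (since output overshoot × R = input overshoot: (15 − T)·3 = 23 − T gives T = 11 dBu).
Check: 11 + (23 − 11)/3 = 11 + 4 = 15 dBu. ✓

11 dBu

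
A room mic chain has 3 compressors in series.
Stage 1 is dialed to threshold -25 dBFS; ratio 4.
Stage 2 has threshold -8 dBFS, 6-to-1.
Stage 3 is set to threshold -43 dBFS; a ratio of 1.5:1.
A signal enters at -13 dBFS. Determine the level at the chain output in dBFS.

Stage 1: 12 dB above -25 dBFS, reduced 4:1 to 3 dB above → -22 dBFS.
Stage 2: -22 dBFS ≤ -8 dBFS, so stage 2 doesn't engage; output -22 dBFS.
Stage 3: 21 dB above -43 dBFS, reduced 1.5:1 to 14 dB above → -29 dBFS.

-29 dBFS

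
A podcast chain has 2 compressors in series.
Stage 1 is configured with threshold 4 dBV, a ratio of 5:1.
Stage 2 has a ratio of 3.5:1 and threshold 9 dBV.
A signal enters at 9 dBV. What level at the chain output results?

5 dBV

Stage 1: 5 dB above 4 dBV, reduced 5:1 to 1 dB above → 5 dBV.
Stage 2: 5 dBV ≤ 9 dBV, so stage 2 doesn't engage; output 5 dBV.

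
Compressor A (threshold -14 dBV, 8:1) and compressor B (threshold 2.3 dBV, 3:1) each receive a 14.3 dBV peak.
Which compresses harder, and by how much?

A: GR = 28.3 − 28.3/8 = 24.7625 dB.
B: GR = 12 − 12/3 = 8 dB.
A applies 16.7625 dB more gain reduction.

A, by 16.7625 dB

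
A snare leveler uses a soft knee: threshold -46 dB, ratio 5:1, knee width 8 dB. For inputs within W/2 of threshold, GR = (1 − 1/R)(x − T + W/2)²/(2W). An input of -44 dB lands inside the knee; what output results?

-45.8 dB

x − T + W/2 = -44 − (-46) + 4 = 6.
GR = (1 − 1/5) × 6² / 16 = 0.8 × 36 / 16 = 1.8 dB.
Output = -44 − 1.8 = -45.8 dB.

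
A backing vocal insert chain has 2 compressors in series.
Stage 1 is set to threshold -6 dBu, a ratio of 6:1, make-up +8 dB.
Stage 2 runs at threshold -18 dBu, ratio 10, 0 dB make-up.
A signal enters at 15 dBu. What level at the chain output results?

Stage 1: overshoot 21 dB → 21/6 = 3.5 dB → -2.5 dBu; +8 dB make-up → 5.5 dBu.
Stage 2: overshoot 23.5 dB → 23.5/10 = 2.35 dB → -15.65 dBu.

-15.65 dBu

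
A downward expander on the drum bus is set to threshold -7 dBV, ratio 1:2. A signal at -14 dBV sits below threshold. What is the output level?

Undershoot = (-7) − (-14) = 7 dB.
At 1:2, that expands to 14 dB under threshold.
Output = -7 − 14 = -21 dBV.

-21 dBV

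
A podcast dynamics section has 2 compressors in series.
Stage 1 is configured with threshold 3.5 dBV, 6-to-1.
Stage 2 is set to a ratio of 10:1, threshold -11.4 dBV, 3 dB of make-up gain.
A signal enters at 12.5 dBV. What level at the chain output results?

Stage 1: overshoot 9 dB → 9/6 = 1.5 dB → 5 dBV.
Stage 2: 5 dBV is 16.4 dB over -11.4 dBV; at 10:1 that becomes 1.64 dB over, giving -9.76 dBV; +3 dB make-up → -6.76 dBV.

-6.76 dBV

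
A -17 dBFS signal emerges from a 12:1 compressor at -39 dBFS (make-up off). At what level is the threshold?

-41 dBFS

Input is 24 dB above T (since output overshoot × R = input overshoot: (-39 − T)·12 = -17 − T gives T = -41 dBFS).
Check: -41 + (-17 − (-41))/12 = -41 + 2 = -39 dBFS. ✓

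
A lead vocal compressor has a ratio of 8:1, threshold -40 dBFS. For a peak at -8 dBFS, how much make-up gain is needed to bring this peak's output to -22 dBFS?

Overshoot 32 dB → 32/8 = 4 dB after compression, so the compressed level is -40 + 4 = -36 dBFS.
Make-up = target − compressed = -22 − (-36) = 14 dB.

14 dB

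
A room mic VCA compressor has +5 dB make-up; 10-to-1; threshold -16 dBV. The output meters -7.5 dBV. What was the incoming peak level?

19 dBV

Before make-up, the level was -7.5 − 5 = -12.5 dBV.
That's 3.5 dB above the -16 dBV threshold.
Input overshoot = R × output overshoot = 35 dB → input = -16 + 35 = 19 dBV.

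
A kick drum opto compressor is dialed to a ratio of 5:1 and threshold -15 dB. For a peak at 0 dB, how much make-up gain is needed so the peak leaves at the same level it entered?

12 dB

The peak compresses to -15 + 15/5 = -12 dB.
To reach 0 dB requires 0 − (-12) = 12 dB of make-up.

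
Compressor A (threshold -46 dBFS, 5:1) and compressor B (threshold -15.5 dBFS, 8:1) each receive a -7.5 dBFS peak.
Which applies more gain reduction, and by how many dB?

A: GR = 38.5 − 38.5/5 = 30.8 dB.
B: GR = 8 − 8/8 = 7 dB.
A applies 23.8 dB more gain reduction.

A, by 23.8 dB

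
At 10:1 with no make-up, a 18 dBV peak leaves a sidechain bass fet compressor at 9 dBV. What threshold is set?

8 dBV

Let T be the threshold. Output overshoot = (input overshoot)/R, so 9 − T = (18 − T)/10.
10·(9 − T) = 18 − T → 9·T = 90 − 18 = 72.
T = 72/9 = 8 dBV.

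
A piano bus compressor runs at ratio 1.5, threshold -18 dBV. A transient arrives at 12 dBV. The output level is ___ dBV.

12 dBV sits 30 dB over threshold.
The 30 dB excess becomes 20 dB after 1.5:1 reduction.
Output = -18 + 20 = 2 dBV.

2 dBV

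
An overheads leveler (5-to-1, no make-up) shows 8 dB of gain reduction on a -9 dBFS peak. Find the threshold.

Gain reduction = -9 − (-17) = 8 dB; output overshoot = GR / (R − 1) = 8 / 4 = 2 dB.
Threshold = output − output overshoot = -17 − 2 = -19 dBFS.

-19 dBFS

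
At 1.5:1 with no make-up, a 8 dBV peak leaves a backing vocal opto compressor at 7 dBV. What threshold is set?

Gain reduction = 8 − 7 = 1 dB; output overshoot = GR / (R − 1) = 1 / 0.5 = 2 dB.
Threshold = output − output overshoot = 7 − 2 = 5 dBV.

5 dBV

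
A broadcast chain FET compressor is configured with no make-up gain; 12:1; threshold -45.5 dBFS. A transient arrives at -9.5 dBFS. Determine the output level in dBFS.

-9.5 dBFS sits 36 dB over threshold.
12:1 compression reduces that to 36/12 = 3 dB over.
Output = -45.5 + 3 = -42.5 dBFS.

-42.5 dBFS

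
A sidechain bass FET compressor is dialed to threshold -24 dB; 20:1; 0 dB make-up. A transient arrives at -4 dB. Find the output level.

-4 dB sits 20 dB over threshold.
20:1 compression reduces that to 20/20 = 1 dB over.
Output = -24 + 1 = -23 dB.

-23 dB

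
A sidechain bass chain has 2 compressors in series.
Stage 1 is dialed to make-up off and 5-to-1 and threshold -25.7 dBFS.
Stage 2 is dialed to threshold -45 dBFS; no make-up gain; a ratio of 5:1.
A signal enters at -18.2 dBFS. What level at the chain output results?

Stage 1: overshoot 7.5 dB → 7.5/5 = 1.5 dB → -24.2 dBFS.
Stage 2: 20.8 dB above -45 dBFS, reduced 5:1 to 4.16 dB above → -40.84 dBFS.

-40.84 dBFS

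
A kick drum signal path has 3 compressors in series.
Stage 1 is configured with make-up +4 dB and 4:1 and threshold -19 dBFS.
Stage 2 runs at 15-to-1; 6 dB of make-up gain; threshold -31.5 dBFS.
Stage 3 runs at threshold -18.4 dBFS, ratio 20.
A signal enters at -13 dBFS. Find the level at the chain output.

Stage 1: 6 dB above -19 dBFS, reduced 4:1 to 1.5 dB above → -17.5 dBFS; +4 dB make-up → -13.5 dBFS.
Stage 2: overshoot 18 dB → 18/15 = 1.2 dB → -30.3 dBFS; +6 dB make-up → -24.3 dBFS.
Stage 3: -24.3 dBFS is at or below the -18.4 dBFS threshold — no compression; output -24.3 dBFS.

-24.3 dBFS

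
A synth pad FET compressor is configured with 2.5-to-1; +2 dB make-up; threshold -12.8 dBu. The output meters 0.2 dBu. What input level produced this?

14.7 dBu

Before make-up, the level was 0.2 − 2 = -1.8 dBu.
The compressed level sits -1.8 − (-12.8) = 11 dB over threshold.
Undo the ratio: input overshoot = 11 × 2.5 = 27.5 dB, giving input = 14.7 dBu.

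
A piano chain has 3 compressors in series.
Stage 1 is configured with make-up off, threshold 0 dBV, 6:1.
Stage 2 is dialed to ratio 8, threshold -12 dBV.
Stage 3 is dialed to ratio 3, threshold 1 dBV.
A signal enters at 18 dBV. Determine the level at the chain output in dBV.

-10.125 dBV

Stage 1: 18 dBV is 18 dB over 0 dBV; at 6:1 that becomes 3 dB over, giving 3 dBV.
Stage 2: overshoot 15 dB → 15/8 = 1.875 dB → -10.125 dBV.
Stage 3: -10.125 dBV ≤ 1 dBV, so stage 3 doesn't engage; output -10.125 dBV.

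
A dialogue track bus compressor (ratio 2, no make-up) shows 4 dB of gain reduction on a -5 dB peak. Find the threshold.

Let T be the threshold. Output overshoot = (input overshoot)/R, so -9 − T = (-5 − T)/2.
2·(-9 − T) = -5 − T → 1·T = -18 − (-5) = -13.
T = -13/1 = -13 dB.

-13 dB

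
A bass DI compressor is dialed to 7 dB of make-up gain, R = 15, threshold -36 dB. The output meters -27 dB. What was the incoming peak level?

Stripping the +7 dB make-up gives -34 dB at the gain stage.
That's 2 dB above the -36 dB threshold.
Input overshoot = R × output overshoot = 30 dB → input = -36 + 30 = -6 dB.

-6 dB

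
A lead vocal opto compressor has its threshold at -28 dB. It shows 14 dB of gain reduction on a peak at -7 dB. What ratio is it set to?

3:1

Input overshoot = -7 − (-28) = 21 dB.
Output overshoot = 21 − 14 = 7 dB.
Ratio = input overshoot / output overshoot = 21 / 7 = 3.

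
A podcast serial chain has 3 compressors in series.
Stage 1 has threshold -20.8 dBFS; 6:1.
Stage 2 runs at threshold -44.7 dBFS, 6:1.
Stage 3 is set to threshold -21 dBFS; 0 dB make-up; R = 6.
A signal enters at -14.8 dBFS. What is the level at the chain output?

Stage 1: 6 dB above -20.8 dBFS, reduced 6:1 to 1 dB above → -19.8 dBFS.
Stage 2: 24.9 dB above -44.7 dBFS, reduced 6:1 to 4.15 dB above → -40.55 dBFS.
Stage 3: -40.55 dBFS is at or below the -21 dBFS threshold — no compression; output -40.55 dBFS.

-40.55 dBFS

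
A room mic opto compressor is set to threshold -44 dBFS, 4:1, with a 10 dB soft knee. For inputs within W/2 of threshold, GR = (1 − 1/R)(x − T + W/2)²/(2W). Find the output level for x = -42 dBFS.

-43.8375 dBFS

x − T + W/2 = -42 − (-44) + 5 = 7.
GR = (1 − 1/4) × 7² / 20 = 0.75 × 49 / 20 = 1.8375 dB.
Output = -42 − 1.8375 = -43.8375 dBFS.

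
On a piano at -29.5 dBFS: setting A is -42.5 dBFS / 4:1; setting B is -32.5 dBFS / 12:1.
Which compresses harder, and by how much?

A, by 7 dB

A: GR = 13 − 13/4 = 9.75 dB.
B: GR = 3 − 3/12 = 2.75 dB.
A applies 7 dB more gain reduction.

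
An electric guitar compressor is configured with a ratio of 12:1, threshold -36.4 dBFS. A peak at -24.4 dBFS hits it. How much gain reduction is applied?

The signal is 12 dB above threshold.
A 12:1 ratio leaves 1 dB of that excess.
Gain reduction = 12 − 1 = 11 dB.

11 dB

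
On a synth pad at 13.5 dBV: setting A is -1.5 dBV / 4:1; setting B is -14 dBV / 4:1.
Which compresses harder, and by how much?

B, by 9.375 dB

A: GR = 15 − 15/4 = 11.25 dB.
B: GR = 27.5 − 27.5/4 = 20.625 dB.
B reduces 9.375 dB more.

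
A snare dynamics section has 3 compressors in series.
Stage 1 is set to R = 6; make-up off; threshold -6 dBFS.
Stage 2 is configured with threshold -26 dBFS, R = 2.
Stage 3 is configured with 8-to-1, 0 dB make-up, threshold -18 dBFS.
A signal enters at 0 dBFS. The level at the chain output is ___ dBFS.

-17.6875 dBFS

Stage 1: 0 dBFS is 6 dB over -6 dBFS; at 6:1 that becomes 1 dB over, giving -5 dBFS.
Stage 2: overshoot 21 dB → 21/2 = 10.5 dB → -15.5 dBFS.
Stage 3: overshoot 2.5 dB → 2.5/8 = 0.3125 dB → -17.6875 dBFS.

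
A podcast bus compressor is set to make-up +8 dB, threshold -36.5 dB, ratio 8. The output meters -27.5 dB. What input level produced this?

-28.5 dB

Remove make-up: -27.5 − 8 = -35.5 dB.
The compressed level sits -35.5 − (-36.5) = 1 dB over threshold.
Before 8:1 compression the overshoot was 1 × 8 = 8 dB, so input = -36.5 + 8 = -28.5 dB.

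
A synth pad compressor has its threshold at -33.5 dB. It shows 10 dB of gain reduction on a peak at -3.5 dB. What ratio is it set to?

Input overshoot = -3.5 − (-33.5) = 30 dB.
Output overshoot = 30 − 10 = 20 dB.
Ratio = input overshoot / output overshoot = 30 / 20 = 1.5.

1.5:1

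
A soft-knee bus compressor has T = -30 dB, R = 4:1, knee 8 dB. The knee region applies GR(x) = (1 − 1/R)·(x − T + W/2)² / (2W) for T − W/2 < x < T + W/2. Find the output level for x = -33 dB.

x − T + W/2 = -33 − (-30) + 4 = 1.
GR = (1 − 1/4) × 1² / 16 = 0.75 × 1 / 16 = 0.046875 dB.
Output = -33 − 0.046875 = -33.046875 dB.

-33.046875 dB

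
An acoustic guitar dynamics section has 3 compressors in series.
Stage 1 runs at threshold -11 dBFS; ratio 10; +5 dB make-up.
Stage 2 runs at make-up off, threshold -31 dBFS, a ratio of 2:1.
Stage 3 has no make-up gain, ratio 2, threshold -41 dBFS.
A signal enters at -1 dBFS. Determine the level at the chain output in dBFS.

-29.5 dBFS

Stage 1: -1 dBFS is 10 dB over -11 dBFS; at 10:1 that becomes 1 dB over, giving -10 dBFS; +5 dB make-up → -5 dBFS.
Stage 2: overshoot 26 dB → 26/2 = 13 dB → -18 dBFS.
Stage 3: 23 dB above -41 dBFS, reduced 2:1 to 11.5 dB above → -29.5 dBFS.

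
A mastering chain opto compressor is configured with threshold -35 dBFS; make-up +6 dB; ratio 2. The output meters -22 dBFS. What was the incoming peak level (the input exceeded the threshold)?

Before make-up, the level was -22 − 6 = -28 dBFS.
The compressed level sits -28 − (-35) = 7 dB over threshold.
Before 2:1 compression the overshoot was 7 × 2 = 14 dB, so input = -35 + 14 = -21 dBFS.

-21 dBFS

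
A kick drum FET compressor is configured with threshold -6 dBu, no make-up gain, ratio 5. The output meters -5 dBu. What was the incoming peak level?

-1 dBu

That's 1 dB above the -6 dBu threshold.
Input overshoot = R × output overshoot = 5 dB → input = -6 + 5 = -1 dBu.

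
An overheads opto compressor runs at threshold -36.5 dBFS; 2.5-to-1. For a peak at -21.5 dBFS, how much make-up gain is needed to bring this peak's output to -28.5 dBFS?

2 dB

Overshoot 15 dB → 15/2.5 = 6 dB after compression, so the compressed level is -36.5 + 6 = -30.5 dBFS.
Make-up = target − compressed = -28.5 − (-30.5) = 2 dB.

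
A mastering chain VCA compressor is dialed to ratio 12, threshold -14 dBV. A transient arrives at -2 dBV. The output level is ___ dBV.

Overshoot: -2 − (-14) = 12 dB.
12:1 compression reduces that to 12/12 = 1 dB over.
That puts the output at -13 dBV.

-13 dBV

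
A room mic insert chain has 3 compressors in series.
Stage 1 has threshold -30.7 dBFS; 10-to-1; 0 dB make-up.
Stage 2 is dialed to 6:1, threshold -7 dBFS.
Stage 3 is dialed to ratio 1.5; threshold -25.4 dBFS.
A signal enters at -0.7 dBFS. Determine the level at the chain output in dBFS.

-27.7 dBFS

Stage 1: -0.7 dBFS is 30 dB over -30.7 dBFS; at 10:1 that becomes 3 dB over, giving -27.7 dBFS.
Stage 2: -27.7 dBFS ≤ -7 dBFS, so stage 2 doesn't engage; output -27.7 dBFS.
Stage 3: -27.7 dBFS ≤ -25.4 dBFS, so stage 3 doesn't engage; output -27.7 dBFS.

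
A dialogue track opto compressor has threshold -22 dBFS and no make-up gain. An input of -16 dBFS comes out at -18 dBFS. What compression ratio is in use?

Input overshoot = -16 − (-22) = 6 dB; output overshoot = -18 − (-22) = 4 dB.
Ratio = 6 / 4 = 1.5.

1.5:1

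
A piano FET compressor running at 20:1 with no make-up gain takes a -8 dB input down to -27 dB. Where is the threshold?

-28 dB

Gain reduction = -8 − (-27) = 19 dB; output overshoot = GR / (R − 1) = 19 / 19 = 1 dB.
Threshold = output − output overshoot = -27 − 1 = -28 dB.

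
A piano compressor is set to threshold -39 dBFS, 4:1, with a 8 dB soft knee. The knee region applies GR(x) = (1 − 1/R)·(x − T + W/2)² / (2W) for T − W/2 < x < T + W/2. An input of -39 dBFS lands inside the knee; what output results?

-39.75 dBFS

x − T + W/2 = -39 − (-39) + 4 = 4.
GR = (1 − 1/4) × 4² / 16 = 0.75 × 16 / 16 = 0.75 dB.
Output = -39 − 0.75 = -39.75 dBFS.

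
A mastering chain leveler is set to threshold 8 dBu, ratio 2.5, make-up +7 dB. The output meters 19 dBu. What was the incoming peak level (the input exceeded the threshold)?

Before make-up, the level was 19 − 7 = 12 dBu.
That's 4 dB above the 8 dBu threshold.
Input overshoot = R × output overshoot = 10 dB → input = 8 + 10 = 18 dBu.

18 dBu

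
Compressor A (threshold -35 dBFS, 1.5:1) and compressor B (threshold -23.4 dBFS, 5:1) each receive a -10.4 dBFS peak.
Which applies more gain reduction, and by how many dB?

A: 24.6 dB over, compressed to 16.4 dB over, so 8.2 dB of GR.
B: 13 dB over, compressed to 2.6 dB over, so 10.4 dB of GR.
Difference: 2.2 dB in favour of B.

B, by 2.2 dB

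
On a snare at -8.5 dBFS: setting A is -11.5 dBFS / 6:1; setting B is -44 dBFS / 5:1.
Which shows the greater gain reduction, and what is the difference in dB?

B, by 25.9 dB

A: 3 dB over, compressed to 0.5 dB over, so 2.5 dB of GR.
B: 35.5 dB over, compressed to 7.1 dB over, so 28.4 dB of GR.
Difference: 25.9 dB in favour of B.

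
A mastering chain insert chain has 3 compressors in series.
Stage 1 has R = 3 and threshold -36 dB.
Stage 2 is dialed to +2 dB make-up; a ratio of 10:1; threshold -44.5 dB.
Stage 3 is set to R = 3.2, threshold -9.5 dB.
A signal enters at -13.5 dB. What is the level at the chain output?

Stage 1: -13.5 dB is 22.5 dB over -36 dB; at 3:1 that becomes 7.5 dB over, giving -28.5 dB.
Stage 2: -28.5 dB is 16 dB over -44.5 dB; at 10:1 that becomes 1.6 dB over, giving -42.9 dB; +2 dB make-up → -40.9 dB.
Stage 3: -40.9 dB ≤ -9.5 dB, so stage 3 doesn't engage; output -40.9 dB.

-40.9 dB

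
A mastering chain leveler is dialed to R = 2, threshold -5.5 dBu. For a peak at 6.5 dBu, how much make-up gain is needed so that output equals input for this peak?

6 dB

The peak compresses to -5.5 + 12/2 = 0.5 dBu.
To reach 6.5 dBu requires 6.5 − 0.5 = 6 dB of make-up.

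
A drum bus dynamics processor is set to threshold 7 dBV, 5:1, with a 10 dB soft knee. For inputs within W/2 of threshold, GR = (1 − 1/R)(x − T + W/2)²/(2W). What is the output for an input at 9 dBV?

x − T + W/2 = 9 − 7 + 5 = 7.
GR = (1 − 1/5) × 7² / 20 = 0.8 × 49 / 20 = 1.96 dB.
Output = 9 − 1.96 = 7.04 dBV.

7.04 dBV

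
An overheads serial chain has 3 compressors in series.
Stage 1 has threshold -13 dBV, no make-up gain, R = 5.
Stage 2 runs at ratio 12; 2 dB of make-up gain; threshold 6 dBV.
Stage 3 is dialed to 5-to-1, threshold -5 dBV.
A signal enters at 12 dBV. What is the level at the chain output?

-6 dBV

Stage 1: overshoot 25 dB → 25/5 = 5 dB → -8 dBV.
Stage 2: -8 dBV ≤ 6 dBV, so stage 2 doesn't engage; make-up brings it to -6 dBV.
Stage 3: -6 dBV ≤ -5 dBV, so stage 3 doesn't engage; output -6 dBV.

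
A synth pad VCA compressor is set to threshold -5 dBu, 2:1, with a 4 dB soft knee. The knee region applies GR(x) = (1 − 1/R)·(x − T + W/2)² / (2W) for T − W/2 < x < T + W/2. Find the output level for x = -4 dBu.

x − T + W/2 = -4 − (-5) + 2 = 3.
GR = (1 − 1/2) × 3² / 8 = 0.5 × 9 / 8 = 0.5625 dB.
Output = -4 − 0.5625 = -4.5625 dBu.

-4.5625 dBu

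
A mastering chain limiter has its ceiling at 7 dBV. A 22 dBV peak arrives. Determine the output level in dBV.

A brickwall limiter is an ∞:1 compressor: any input above the ceiling is clamped to 7 dBV.

7 dBV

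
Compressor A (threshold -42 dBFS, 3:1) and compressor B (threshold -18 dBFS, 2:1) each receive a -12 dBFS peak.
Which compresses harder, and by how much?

A, by 17 dB

A: overshoot 30 dB → output overshoot 10 dB → GR 20 dB.
B: overshoot 6 dB → output overshoot 3 dB → GR 3 dB.
A reduces 17 dB more.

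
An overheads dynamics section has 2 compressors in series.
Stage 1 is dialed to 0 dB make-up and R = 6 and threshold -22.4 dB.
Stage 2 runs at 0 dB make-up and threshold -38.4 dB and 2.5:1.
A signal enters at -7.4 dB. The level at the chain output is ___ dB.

Stage 1: 15 dB above -22.4 dB, reduced 6:1 to 2.5 dB above → -19.9 dB.
Stage 2: overshoot 18.5 dB → 18.5/2.5 = 7.4 dB → -31 dB.

-31 dB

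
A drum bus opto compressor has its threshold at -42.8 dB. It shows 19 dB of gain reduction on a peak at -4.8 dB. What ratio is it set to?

Input overshoot = -4.8 − (-42.8) = 38 dB.
Output overshoot = 38 − 19 = 19 dB.
Ratio = input overshoot / output overshoot = 38 / 19 = 2.

2:1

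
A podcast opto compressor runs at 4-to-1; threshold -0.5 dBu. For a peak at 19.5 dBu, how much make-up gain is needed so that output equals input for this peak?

Overshoot 20 dB → 20/4 = 5 dB after compression, so the compressed level is -0.5 + 5 = 4.5 dBu.
Make-up = target − compressed = 19.5 − 4.5 = 15 dB.

15 dB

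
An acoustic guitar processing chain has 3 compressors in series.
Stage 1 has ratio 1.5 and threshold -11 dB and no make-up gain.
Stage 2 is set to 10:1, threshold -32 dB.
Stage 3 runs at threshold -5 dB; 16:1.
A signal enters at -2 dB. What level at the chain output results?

Stage 1: overshoot 9 dB → 9/1.5 = 6 dB → -5 dB.
Stage 2: overshoot 27 dB → 27/10 = 2.7 dB → -29.3 dB.
Stage 3: -29.3 dB ≤ -5 dB, so stage 3 doesn't engage; output -29.3 dB.

-29.3 dB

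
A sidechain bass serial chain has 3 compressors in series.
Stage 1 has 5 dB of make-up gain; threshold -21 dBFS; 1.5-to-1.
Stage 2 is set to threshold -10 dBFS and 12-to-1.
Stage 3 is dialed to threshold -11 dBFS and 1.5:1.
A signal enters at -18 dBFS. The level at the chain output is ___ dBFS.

-14 dBFS

Stage 1: overshoot 3 dB → 3/1.5 = 2 dB → -19 dBFS; +5 dB make-up → -14 dBFS.
Stage 2: -14 dBFS is at or below the -10 dBFS threshold — no compression; output -14 dBFS.
Stage 3: -14 dBFS ≤ -11 dBFS, so stage 3 doesn't engage; output -14 dBFS.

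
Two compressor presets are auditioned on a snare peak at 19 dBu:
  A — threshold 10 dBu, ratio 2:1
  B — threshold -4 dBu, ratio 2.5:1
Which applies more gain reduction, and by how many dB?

B, by 9.3 dB

A: GR = 9 − 9/2 = 4.5 dB.
B: GR = 23 − 23/2.5 = 13.8 dB.
B reduces 9.3 dB more.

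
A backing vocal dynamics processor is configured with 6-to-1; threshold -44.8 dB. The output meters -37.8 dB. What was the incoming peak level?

-2.8 dB

The compressed level sits -37.8 − (-44.8) = 7 dB over threshold.
Before 6:1 compression the overshoot was 7 × 6 = 42 dB, so input = -44.8 + 42 = -2.8 dB.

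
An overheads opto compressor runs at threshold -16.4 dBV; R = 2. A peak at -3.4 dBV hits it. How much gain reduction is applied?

Overshoot = -3.4 − (-16.4) = 13 dB.
A 2:1 ratio leaves 6.5 dB of that excess.
GR = overshoot in − overshoot out = 13 − 6.5 = 6.5 dB.

6.5 dB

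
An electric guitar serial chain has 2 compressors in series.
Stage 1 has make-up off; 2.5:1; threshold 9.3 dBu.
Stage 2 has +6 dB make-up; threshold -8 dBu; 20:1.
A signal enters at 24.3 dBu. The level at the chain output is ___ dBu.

Stage 1: overshoot 15 dB → 15/2.5 = 6 dB → 15.3 dBu.
Stage 2: 15.3 dBu is 23.3 dB over -8 dBu; at 20:1 that becomes 1.165 dB over, giving -6.835 dBu; +6 dB make-up → -0.835 dBu.

-0.835 dBu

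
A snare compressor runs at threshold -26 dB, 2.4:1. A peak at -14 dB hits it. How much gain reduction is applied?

-14 dB exceeds the threshold by 12 dB.
After 2.4:1 compression the overshoot becomes 12/2.4 = 5 dB.
Gain reduction = 12 − 5 = 7 dB.

7 dB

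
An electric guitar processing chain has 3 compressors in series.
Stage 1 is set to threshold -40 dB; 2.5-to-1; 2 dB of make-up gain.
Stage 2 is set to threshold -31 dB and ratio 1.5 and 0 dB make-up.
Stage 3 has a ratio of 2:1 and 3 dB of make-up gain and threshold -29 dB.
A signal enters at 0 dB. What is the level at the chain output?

Stage 1: overshoot 40 dB → 40/2.5 = 16 dB → -24 dB; +2 dB make-up → -22 dB.
Stage 2: overshoot 9 dB → 9/1.5 = 6 dB → -25 dB.
Stage 3: -25 dB is 4 dB over -29 dB; at 2:1 that becomes 2 dB over, giving -27 dB; +3 dB make-up → -24 dB.

-24 dB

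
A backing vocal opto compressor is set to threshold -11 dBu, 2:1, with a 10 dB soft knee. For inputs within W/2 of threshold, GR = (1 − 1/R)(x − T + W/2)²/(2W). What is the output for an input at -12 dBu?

x − T + W/2 = -12 − (-11) + 5 = 4.
GR = (1 − 1/2) × 4² / 20 = 0.5 × 16 / 20 = 0.4 dB.
Output = -12 − 0.4 = -12.4 dBu.

-12.4 dBu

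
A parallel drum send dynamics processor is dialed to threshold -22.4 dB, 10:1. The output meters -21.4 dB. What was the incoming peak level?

-12.4 dB

That's 1 dB above the -22.4 dB threshold.
Before 10:1 compression the overshoot was 1 × 10 = 10 dB, so input = -22.4 + 10 = -12.4 dB.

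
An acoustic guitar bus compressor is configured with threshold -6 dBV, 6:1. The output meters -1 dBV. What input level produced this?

24 dBV

That's 5 dB above the -6 dBV threshold.
Undo the ratio: input overshoot = 5 × 6 = 30 dB, giving input = 24 dBV.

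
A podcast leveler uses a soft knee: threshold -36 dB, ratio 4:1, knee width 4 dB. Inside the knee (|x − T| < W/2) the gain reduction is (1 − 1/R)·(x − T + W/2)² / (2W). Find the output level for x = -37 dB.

-37.09375 dB

x − T + W/2 = -37 − (-36) + 2 = 1.
GR = (1 − 1/4) × 1² / 8 = 0.75 × 1 / 8 = 0.09375 dB.
Output = -37 − 0.09375 = -37.09375 dB.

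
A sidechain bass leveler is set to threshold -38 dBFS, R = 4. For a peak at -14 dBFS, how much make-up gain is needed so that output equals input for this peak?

Overshoot 24 dB → 24/4 = 6 dB after compression, so the compressed level is -38 + 6 = -32 dBFS.
Make-up = target − compressed = -14 − (-32) = 18 dB.

18 dB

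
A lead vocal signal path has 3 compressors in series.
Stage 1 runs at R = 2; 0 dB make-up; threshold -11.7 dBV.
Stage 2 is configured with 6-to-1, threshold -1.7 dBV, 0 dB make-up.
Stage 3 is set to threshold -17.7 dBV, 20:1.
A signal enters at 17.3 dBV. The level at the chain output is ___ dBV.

-16.8625 dBV

Stage 1: 17.3 dBV is 29 dB over -11.7 dBV; at 2:1 that becomes 14.5 dB over, giving 2.8 dBV.
Stage 2: 4.5 dB above -1.7 dBV, reduced 6:1 to 0.75 dB above → -0.95 dBV.
Stage 3: overshoot 16.75 dB → 16.75/20 = 0.8375 dB → -16.8625 dBV.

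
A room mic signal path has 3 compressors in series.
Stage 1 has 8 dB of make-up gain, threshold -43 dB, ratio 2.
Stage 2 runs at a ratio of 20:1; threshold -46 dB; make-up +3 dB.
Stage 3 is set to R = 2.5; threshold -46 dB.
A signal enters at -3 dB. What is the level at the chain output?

-44.18 dB

Stage 1: 40 dB above -43 dB, reduced 2:1 to 20 dB above → -23 dB; +8 dB make-up → -15 dB.
Stage 2: -15 dB is 31 dB over -46 dB; at 20:1 that becomes 1.55 dB over, giving -44.45 dB; +3 dB make-up → -41.45 dB.
Stage 3: overshoot 4.55 dB → 4.55/2.5 = 1.82 dB → -44.18 dB.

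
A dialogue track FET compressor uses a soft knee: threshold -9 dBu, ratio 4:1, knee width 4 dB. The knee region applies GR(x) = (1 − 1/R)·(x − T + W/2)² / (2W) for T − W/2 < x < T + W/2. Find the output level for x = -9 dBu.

x − T + W/2 = -9 − (-9) + 2 = 2.
GR = (1 − 1/4) × 2² / 8 = 0.75 × 4 / 8 = 0.375 dB.
Output = -9 − 0.375 = -9.375 dBu.

-9.375 dBu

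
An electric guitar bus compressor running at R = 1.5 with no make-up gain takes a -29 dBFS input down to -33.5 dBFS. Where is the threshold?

-42.5 dBFS

Let T be the threshold. Output overshoot = (input overshoot)/R, so -33.5 − T = (-29 − T)/1.5.
1.5·(-33.5 − T) = -29 − T → 0.5·T = -50.25 − (-29) = -21.25.
T = -21.25/0.5 = -42.5 dBFS.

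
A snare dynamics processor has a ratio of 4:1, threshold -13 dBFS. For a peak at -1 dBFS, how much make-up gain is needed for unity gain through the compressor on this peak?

9 dB

Without make-up, output = threshold + overshoot/4 = -13 + 3 = -10 dBFS.
Gap to target: 9 dB.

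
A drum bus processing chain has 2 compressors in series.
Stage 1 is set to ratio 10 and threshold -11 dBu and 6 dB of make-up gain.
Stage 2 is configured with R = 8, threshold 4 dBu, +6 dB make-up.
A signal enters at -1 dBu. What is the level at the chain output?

Stage 1: 10 dB above -11 dBu, reduced 10:1 to 1 dB above → -10 dBu; +6 dB make-up → -4 dBu.
Stage 2: below threshold (-4 ≤ 4); passes unchanged; make-up brings it to 2 dBu.

2 dBu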